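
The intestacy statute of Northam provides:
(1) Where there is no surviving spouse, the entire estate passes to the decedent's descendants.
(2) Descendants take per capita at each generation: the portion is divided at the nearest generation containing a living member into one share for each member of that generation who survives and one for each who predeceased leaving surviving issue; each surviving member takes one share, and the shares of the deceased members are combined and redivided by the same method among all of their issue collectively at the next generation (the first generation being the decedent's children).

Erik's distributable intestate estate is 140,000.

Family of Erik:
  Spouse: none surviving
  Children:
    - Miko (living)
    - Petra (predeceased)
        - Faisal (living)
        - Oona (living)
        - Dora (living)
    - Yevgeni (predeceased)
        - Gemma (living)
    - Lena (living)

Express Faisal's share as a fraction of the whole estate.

Faisal receives 1/8 of the estate.

The entire 140,000 passes to the descendants.
That amount (140,000) is divided at the children's generation into 4 shares of 35,000. Miko and Lena each take 35,000. The 2 shares of the deceased (Petra and Yevgeni) are combined into a pool of 70,000.
That pool (70,000) is divided at the grandchildren's generation equally among Faisal, Oona, Dora, and Gemma: 17,500 each.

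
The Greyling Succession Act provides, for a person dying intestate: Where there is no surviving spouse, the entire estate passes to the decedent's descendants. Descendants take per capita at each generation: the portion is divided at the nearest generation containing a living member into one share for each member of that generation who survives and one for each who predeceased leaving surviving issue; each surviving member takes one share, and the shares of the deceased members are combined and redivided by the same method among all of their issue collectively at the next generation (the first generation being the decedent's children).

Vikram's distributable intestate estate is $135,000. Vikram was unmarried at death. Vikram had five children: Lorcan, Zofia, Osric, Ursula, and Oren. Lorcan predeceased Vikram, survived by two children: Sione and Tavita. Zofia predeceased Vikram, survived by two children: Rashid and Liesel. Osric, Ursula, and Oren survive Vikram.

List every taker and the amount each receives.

The entire $135,000 passes to the descendants.
That amount ($135,000) is divided at the children's generation into 5 shares of $27,000. Osric, Ursula, and Oren each take $27,000. The 2 shares of the deceased (Lorcan and Zofia) are combined into a pool of $54,000.
That pool ($54,000) is divided at the grandchildren's generation equally among Sione, Tavita, Rashid, and Liesel: $13,500 each.

Sione: $13,500; Tavita: $13,500; Rashid: $13,500; Liesel: $13,500; Osric: $27,000; Ursula: $27,000; Oren: $27,000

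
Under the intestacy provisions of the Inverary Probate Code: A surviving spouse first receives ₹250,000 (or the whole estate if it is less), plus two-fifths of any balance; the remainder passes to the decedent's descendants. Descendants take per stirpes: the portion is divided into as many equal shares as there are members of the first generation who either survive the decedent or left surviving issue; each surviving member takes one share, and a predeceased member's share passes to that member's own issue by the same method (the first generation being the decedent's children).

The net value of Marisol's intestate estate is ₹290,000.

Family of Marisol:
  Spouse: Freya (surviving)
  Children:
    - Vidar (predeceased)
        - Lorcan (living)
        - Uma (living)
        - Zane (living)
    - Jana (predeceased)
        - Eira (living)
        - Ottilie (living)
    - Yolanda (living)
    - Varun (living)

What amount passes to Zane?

Zane receives ₹2,000.

Freya first takes ₹250,000, leaving a balance of ₹40,000. Freya then takes two-fifths of the balance (₹16,000), for a total of ₹266,000. The remaining ₹24,000 passes to the descendants.
The descendants' portion (₹24,000) is divided into 4 shares of ₹6,000: Yolanda and Varun each take ₹6,000; Vidar's ₹6,000 share passes to Vidar's issue; Jana's ₹6,000 share passes to Jana's issue.
Vidar's share (₹6,000) is divided into 3 shares of ₹2,000: Lorcan, Uma, and Zane each take ₹2,000.
Jana's share (₹6,000) is divided into 2 shares of ₹3,000: Eira and Ottilie each take ₹3,000.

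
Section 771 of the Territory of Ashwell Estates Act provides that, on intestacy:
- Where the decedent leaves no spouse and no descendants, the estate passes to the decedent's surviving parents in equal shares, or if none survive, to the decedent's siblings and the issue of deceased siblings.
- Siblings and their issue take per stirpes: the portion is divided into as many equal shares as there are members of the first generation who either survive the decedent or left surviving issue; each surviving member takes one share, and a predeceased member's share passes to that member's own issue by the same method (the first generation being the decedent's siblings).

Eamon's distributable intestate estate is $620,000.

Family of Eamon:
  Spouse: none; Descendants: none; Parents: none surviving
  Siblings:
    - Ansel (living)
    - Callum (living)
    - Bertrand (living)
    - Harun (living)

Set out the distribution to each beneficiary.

Ansel: $155,000; Callum: $155,000; Bertrand: $155,000; Harun: $155,000

The entire $620,000 passes to the siblings and their issue.
That amount ($620,000) is divided into 4 shares of $155,000: Ansel, Callum, Bertrand, and Harun each take $155,000.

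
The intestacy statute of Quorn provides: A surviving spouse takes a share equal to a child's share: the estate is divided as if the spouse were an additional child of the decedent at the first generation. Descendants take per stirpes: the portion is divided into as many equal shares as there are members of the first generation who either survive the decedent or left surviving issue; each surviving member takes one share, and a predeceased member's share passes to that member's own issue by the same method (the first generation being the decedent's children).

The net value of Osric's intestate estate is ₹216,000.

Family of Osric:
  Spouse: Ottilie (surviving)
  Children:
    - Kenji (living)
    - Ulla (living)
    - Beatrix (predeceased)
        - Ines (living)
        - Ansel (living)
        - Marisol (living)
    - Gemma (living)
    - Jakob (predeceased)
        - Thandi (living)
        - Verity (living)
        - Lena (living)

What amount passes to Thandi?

Thandi receives ₹12,000.

The spouse counts as an additional share at the children's level, so there are 6 primary shares of ₹36,000. Ottilie takes one such share (₹36,000).
The children's combined portion (₹180,000) is divided into 5 shares of ₹36,000: Kenji, Ulla, and Gemma each take ₹36,000; Beatrix's ₹36,000 share passes to Beatrix's issue; Jakob's ₹36,000 share passes to Jakob's issue.
Beatrix's share (₹36,000) is divided into 3 shares of ₹12,000: Ines, Ansel, and Marisol each take ₹12,000.
Jakob's share (₹36,000) is divided into 3 shares of ₹12,000: Thandi, Verity, and Lena each take ₹12,000.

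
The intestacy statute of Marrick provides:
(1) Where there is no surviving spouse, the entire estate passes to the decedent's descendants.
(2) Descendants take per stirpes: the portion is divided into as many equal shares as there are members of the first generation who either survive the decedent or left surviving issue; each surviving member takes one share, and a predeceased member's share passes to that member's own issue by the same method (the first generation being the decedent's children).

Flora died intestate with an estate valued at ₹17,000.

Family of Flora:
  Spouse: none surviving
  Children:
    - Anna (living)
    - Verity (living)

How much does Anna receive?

The entire ₹17,000 passes to the descendants.
That amount (₹17,000) is divided into 2 shares of ₹8,500: Anna and Verity each take ₹8,500.

Anna receives ₹8,500.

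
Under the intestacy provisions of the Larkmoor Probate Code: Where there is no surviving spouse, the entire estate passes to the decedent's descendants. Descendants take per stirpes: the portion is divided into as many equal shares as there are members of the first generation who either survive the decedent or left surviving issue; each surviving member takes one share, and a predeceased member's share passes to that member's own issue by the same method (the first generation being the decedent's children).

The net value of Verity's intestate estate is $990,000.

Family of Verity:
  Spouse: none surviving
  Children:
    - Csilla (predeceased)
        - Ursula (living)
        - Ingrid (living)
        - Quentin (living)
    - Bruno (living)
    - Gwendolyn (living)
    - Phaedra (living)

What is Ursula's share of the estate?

Ursula receives $82,500.

The entire $990,000 passes to the descendants.
That amount ($990,000) is divided into 4 shares of $247,500: Bruno, Gwendolyn, and Phaedra each take $247,500; Csilla's $247,500 share passes to Csilla's issue.
Csilla's share ($247,500) is divided into 3 shares of $82,500: Ursula, Ingrid, and Quentin each take $82,500.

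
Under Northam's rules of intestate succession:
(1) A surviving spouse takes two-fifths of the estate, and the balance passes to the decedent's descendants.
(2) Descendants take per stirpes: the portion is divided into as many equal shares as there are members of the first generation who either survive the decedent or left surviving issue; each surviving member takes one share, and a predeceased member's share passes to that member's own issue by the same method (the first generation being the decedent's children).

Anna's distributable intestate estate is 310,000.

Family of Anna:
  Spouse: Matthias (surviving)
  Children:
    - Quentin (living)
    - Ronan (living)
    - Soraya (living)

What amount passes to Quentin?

Matthias takes two-fifths of 310,000 = 124,000. The remaining 186,000 passes to the descendants.
The descendants' portion (186,000) is divided into 3 shares of 62,000: Quentin, Ronan, and Soraya each take 62,000.

Quentin receives 62,000.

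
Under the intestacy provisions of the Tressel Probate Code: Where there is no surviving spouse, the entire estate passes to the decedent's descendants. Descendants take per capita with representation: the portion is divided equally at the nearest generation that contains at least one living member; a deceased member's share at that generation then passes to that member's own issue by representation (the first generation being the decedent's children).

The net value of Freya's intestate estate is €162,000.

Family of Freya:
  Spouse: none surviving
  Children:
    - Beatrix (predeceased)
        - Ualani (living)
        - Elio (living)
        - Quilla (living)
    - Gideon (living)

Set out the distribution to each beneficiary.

Ualani: €27,000; Elio: €27,000; Quilla: €27,000; Gideon: €81,000

The entire €162,000 passes to the descendants.
That amount (€162,000) is divided into 2 shares of €81,000: Gideon takes €81,000; Beatrix's €81,000 share passes to Beatrix's issue.
Beatrix's share (€81,000) is divided into 3 shares of €27,000: Ualani, Elio, and Quilla each take €27,000.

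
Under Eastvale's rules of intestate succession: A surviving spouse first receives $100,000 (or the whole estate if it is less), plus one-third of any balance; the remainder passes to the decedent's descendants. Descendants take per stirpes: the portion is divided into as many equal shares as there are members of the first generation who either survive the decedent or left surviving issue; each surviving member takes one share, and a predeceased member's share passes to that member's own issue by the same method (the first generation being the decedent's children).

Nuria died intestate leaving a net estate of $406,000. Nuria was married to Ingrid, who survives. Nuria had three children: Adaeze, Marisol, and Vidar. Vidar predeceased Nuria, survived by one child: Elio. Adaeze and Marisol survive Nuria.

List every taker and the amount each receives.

Ingrid first takes $100,000, leaving a balance of $306,000. Ingrid then takes one-third of the balance ($102,000), for a total of $202,000. The remaining $204,000 passes to the descendants.
The descendants' portion ($204,000) is divided into 3 shares of $68,000: Adaeze and Marisol each take $68,000; Vidar's $68,000 share passes to Vidar's issue.
Vidar's share ($68,000) passes entirely to Elio.

Ingrid: $202,000; Adaeze: $68,000; Marisol: $68,000; Elio: $68,000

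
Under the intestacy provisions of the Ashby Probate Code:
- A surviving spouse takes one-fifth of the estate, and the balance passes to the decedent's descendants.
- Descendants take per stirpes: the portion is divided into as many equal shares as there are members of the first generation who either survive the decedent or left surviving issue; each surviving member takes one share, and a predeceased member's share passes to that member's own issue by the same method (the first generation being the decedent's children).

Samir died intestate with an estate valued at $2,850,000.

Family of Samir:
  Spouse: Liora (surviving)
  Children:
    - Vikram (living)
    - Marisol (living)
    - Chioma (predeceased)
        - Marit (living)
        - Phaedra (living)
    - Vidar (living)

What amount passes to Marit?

Liora takes one-fifth of $2,850,000 = $570,000. The remaining $2,280,000 passes to the descendants.
The descendants' portion ($2,280,000) is divided into 4 shares of $570,000: Vikram, Marisol, and Vidar each take $570,000; Chioma's $570,000 share passes to Chioma's issue.
Chioma's share ($570,000) is divided into 2 shares of $285,000: Marit and Phaedra each take $285,000.

Marit receives $285,000.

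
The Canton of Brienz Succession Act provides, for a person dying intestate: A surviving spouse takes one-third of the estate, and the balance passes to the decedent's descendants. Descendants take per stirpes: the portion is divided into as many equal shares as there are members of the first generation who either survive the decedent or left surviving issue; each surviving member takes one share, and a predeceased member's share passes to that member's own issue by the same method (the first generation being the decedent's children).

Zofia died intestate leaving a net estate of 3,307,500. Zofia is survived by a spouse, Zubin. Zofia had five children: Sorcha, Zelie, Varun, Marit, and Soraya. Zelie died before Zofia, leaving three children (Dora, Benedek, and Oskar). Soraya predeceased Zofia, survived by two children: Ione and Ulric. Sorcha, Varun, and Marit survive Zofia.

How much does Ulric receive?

Ulric receives 220,500.

Zubin takes one-third of 3,307,500 = 1,102,500. The remaining 2,205,000 passes to the descendants.
The descendants' portion (2,205,000) is divided into 5 shares of 441,000: Sorcha, Varun, and Marit each take 441,000; Zelie's 441,000 share passes to Zelie's issue; Soraya's 441,000 share passes to Soraya's issue.
Zelie's share (441,000) is divided into 3 shares of 147,000: Dora, Benedek, and Oskar each take 147,000.
Soraya's share (441,000) is divided into 2 shares of 220,500: Ione and Ulric each take 220,500.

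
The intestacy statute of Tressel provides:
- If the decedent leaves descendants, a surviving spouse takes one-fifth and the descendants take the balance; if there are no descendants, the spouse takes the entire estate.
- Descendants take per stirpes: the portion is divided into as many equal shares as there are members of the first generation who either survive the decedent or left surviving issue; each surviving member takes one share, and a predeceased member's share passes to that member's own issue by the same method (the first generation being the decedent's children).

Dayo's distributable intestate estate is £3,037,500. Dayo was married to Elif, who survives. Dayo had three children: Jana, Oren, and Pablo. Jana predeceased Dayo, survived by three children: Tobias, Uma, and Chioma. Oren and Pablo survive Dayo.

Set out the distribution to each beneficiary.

Elif takes one-fifth of £3,037,500 = £607,500. The remaining £2,430,000 passes to the descendants.
The descendants' portion (£2,430,000) is divided into 3 shares of £810,000: Oren and Pablo each take £810,000; Jana's £810,000 share passes to Jana's issue.
Jana's share (£810,000) is divided into 3 shares of £270,000: Tobias, Uma, and Chioma each take £270,000.

Elif: £607,500; Tobias: £270,000; Uma: £270,000; Chioma: £270,000; Oren: £810,000; Pablo: £810,000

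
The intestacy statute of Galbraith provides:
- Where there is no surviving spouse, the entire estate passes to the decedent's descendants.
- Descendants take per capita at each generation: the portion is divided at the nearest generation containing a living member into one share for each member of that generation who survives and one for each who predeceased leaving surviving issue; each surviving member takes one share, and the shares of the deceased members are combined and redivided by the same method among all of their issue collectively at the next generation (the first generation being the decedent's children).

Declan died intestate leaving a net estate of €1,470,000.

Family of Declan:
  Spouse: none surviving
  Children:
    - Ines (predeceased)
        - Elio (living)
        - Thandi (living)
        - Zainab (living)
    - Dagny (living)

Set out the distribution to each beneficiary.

The entire €1,470,000 passes to the descendants.
That amount (€1,470,000) is divided at the children's generation into 2 shares of €735,000. Dagny takes €735,000. The remaining share for the deceased Ines (€735,000) is carried to the next generation.
That pool (€735,000) is divided at the grandchildren's generation equally among Elio, Thandi, and Zainab: €245,000 each.

Elio: €245,000; Thandi: €245,000; Zainab: €245,000; Dagny: €735,000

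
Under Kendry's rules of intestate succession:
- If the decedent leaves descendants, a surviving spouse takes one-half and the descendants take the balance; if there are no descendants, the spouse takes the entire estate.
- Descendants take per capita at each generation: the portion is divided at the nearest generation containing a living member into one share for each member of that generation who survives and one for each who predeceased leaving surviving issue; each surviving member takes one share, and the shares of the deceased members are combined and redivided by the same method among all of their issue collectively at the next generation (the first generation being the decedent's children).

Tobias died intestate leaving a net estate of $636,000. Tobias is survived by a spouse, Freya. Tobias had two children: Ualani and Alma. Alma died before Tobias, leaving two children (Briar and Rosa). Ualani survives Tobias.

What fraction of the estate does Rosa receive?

Freya takes one-half of $636,000 = $318,000. The remaining $318,000 passes to the descendants.
The descendants' portion ($318,000) is divided at the children's generation into 2 shares of $159,000. Ualani takes $159,000. The remaining share for the deceased Alma ($159,000) is carried to the next generation.
That pool ($159,000) is divided at the grandchildren's generation equally among Briar and Rosa: $79,500 each.

Rosa receives 1/8 of the estate.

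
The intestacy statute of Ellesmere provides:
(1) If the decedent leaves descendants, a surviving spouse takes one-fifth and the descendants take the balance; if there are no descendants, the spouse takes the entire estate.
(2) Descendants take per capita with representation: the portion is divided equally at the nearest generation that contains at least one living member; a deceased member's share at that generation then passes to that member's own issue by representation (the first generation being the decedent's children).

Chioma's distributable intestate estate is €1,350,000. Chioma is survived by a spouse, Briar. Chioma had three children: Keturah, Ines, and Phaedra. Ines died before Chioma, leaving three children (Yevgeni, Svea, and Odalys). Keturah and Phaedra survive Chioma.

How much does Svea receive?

Briar takes one-fifth of €1,350,000 = €270,000. The remaining €1,080,000 passes to the descendants.
The descendants' portion (€1,080,000) is divided into 3 shares of €360,000: Keturah and Phaedra each take €360,000; Ines's €360,000 share passes to Ines's issue.
Ines's share (€360,000) is divided into 3 shares of €120,000: Yevgeni, Svea, and Odalys each take €120,000.

Svea receives €120,000.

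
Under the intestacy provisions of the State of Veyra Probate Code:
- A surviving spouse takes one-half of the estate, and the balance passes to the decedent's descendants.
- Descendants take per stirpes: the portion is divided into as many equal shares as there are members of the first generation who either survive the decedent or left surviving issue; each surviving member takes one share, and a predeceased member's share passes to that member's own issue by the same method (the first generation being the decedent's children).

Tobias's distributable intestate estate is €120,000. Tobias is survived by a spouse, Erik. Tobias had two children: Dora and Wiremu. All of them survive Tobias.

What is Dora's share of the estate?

Erik takes one-half of €120,000 = €60,000. The remaining €60,000 passes to the descendants.
The descendants' portion (€60,000) is divided into 2 shares of €30,000: Dora and Wiremu each take €30,000.

Dora receives €30,000.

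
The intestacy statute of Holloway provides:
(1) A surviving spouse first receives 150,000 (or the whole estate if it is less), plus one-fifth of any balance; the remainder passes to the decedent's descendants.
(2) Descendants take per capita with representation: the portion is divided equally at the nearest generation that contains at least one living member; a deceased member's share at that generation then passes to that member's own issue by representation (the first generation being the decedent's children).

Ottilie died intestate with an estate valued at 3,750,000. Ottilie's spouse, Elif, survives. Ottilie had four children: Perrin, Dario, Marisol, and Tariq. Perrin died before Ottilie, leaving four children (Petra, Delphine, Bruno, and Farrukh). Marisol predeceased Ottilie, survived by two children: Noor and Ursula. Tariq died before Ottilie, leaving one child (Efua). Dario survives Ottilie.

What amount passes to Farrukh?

Elif first takes 150,000, leaving a balance of 3,600,000. Elif then takes one-fifth of the balance (720,000), for a total of 870,000. The remaining 2,880,000 passes to the descendants.
The descendants' portion (2,880,000) is divided into 4 shares of 720,000: Dario takes 720,000; Perrin's 720,000 share passes to Perrin's issue; Marisol's 720,000 share passes to Marisol's issue; Tariq's 720,000 share passes to Tariq's issue.
Perrin's share (720,000) is divided into 4 shares of 180,000: Petra, Delphine, Bruno, and Farrukh each take 180,000.
Marisol's share (720,000) is divided into 2 shares of 360,000: Noor and Ursula each take 360,000.
Tariq's share (720,000) passes entirely to Efua.

Farrukh receives 180,000.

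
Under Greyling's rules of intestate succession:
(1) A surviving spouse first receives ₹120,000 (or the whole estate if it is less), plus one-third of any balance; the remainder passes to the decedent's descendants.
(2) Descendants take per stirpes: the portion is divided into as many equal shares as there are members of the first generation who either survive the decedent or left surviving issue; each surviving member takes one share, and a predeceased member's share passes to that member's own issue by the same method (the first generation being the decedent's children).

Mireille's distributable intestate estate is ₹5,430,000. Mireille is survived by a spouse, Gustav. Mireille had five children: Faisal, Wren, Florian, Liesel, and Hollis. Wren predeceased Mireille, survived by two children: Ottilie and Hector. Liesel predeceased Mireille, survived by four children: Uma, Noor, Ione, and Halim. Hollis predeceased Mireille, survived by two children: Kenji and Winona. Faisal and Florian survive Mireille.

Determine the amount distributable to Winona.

Winona receives ₹354,000.

Gustav first takes ₹120,000, leaving a balance of ₹5,310,000. Gustav then takes one-third of the balance (₹1,770,000), for a total of ₹1,890,000. The remaining ₹3,540,000 passes to the descendants.
The descendants' portion (₹3,540,000) is divided into 5 shares of ₹708,000: Faisal and Florian each take ₹708,000; Wren's ₹708,000 share passes to Wren's issue; Liesel's ₹708,000 share passes to Liesel's issue; Hollis's ₹708,000 share passes to Hollis's issue.
Wren's share (₹708,000) is divided into 2 shares of ₹354,000: Ottilie and Hector each take ₹354,000.
Liesel's share (₹708,000) is divided into 4 shares of ₹177,000: Uma, Noor, Ione, and Halim each take ₹177,000.
Hollis's share (₹708,000) is divided into 2 shares of ₹354,000: Kenji and Winona each take ₹354,000.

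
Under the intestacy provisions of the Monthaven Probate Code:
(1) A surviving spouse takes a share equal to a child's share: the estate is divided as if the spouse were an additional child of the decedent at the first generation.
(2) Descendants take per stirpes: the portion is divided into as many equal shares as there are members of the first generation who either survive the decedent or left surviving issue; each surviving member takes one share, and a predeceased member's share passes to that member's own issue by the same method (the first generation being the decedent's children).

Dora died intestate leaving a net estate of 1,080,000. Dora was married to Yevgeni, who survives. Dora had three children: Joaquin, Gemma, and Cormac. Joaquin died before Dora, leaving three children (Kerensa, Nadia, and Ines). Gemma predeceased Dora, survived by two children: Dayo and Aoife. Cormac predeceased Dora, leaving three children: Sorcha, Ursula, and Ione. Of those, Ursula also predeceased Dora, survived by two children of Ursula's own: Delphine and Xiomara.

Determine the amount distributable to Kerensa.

The spouse counts as an additional share at the children's level, so there are 4 primary shares of 270,000. Yevgeni takes one such share (270,000).
The children's combined portion (810,000) is divided into 3 shares of 270,000: Joaquin's 270,000 share passes to Joaquin's issue; Gemma's 270,000 share passes to Gemma's issue; Cormac's 270,000 share passes to Cormac's issue.
Joaquin's share (270,000) is divided into 3 shares of 90,000: Kerensa, Nadia, and Ines each take 90,000.
Gemma's share (270,000) is divided into 2 shares of 135,000: Dayo and Aoife each take 135,000.
Cormac's share (270,000) is divided into 3 shares of 90,000: Sorcha and Ione each take 90,000; Ursula's 90,000 share passes to Ursula's issue.
Ursula's share (90,000) is divided into 2 shares of 45,000: Delphine and Xiomara each take 45,000.

Kerensa receives 90,000.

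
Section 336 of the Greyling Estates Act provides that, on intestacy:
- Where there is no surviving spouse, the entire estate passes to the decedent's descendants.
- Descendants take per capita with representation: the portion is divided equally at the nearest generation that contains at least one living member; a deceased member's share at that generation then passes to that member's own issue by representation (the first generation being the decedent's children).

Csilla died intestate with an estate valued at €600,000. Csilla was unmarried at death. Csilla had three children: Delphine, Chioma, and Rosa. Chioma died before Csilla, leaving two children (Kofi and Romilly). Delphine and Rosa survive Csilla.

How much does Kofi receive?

Kofi receives €100,000.

The entire €600,000 passes to the descendants.
That amount (€600,000) is divided into 3 shares of €200,000: Delphine and Rosa each take €200,000; Chioma's €200,000 share passes to Chioma's issue.
Chioma's share (€200,000) is divided into 2 shares of €100,000: Kofi and Romilly each take €100,000.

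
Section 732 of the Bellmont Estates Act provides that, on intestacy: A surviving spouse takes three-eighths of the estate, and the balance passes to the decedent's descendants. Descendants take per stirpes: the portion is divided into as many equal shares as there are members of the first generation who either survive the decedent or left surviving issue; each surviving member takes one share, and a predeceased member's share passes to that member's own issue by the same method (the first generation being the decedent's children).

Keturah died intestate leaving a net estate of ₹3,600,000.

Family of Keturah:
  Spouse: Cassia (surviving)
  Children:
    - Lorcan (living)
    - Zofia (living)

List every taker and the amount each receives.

Cassia takes three-eighths of ₹3,600,000 = ₹1,350,000. The remaining ₹2,250,000 passes to the descendants.
The descendants' portion (₹2,250,000) is divided into 2 shares of ₹1,125,000: Lorcan and Zofia each take ₹1,125,000.

Cassia: ₹1,350,000; Lorcan: ₹1,125,000; Zofia: ₹1,125,000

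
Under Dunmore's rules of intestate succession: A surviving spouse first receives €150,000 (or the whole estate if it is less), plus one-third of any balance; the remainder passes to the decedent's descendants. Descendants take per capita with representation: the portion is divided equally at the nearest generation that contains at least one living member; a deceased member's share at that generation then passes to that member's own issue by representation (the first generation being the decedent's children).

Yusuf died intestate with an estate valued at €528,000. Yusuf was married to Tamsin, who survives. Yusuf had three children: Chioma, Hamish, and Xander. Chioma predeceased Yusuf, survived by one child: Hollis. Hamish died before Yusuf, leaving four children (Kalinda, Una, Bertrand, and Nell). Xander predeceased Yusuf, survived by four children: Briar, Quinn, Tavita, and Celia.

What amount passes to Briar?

Briar receives €28,000.

Tamsin first takes €150,000, leaving a balance of €378,000. Tamsin then takes one-third of the balance (€126,000), for a total of €276,000. The remaining €252,000 passes to the descendants.
No child survives, so the initial division is made at the grandchildren's generation.
The descendants' portion (€252,000) is divided into 9 shares of €28,000: Hollis, Kalinda, Una, Bertrand, Nell, Briar, Quinn, Tavita, and Celia each take €28,000.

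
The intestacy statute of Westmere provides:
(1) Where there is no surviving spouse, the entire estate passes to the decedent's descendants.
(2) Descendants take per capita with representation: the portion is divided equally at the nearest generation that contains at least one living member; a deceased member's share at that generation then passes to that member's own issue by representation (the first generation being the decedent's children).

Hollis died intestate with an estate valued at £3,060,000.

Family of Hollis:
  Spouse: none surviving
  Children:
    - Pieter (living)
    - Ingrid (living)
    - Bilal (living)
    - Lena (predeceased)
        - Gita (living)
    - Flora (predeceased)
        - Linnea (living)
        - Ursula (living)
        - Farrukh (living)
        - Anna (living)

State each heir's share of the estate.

Pieter: £612,000; Ingrid: £612,000; Bilal: £612,000; Gita: £612,000; Linnea: £153,000; Ursula: £153,000; Farrukh: £153,000; Anna: £153,000

The entire £3,060,000 passes to the descendants.
That amount (£3,060,000) is divided into 5 shares of £612,000: Pieter, Ingrid, and Bilal each take £612,000; Lena's £612,000 share passes to Lena's issue; Flora's £612,000 share passes to Flora's issue.
Lena's share (£612,000) passes entirely to Gita.
Flora's share (£612,000) is divided into 4 shares of £153,000: Linnea, Ursula, Farrukh, and Anna each take £153,000.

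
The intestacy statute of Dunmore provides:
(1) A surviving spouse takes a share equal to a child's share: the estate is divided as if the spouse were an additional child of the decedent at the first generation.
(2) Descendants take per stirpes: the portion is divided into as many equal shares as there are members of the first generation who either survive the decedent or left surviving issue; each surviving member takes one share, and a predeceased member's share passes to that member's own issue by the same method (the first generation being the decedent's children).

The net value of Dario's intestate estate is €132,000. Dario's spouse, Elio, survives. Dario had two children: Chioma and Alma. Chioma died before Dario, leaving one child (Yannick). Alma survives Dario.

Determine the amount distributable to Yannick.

Yannick receives €44,000.

The spouse counts as an additional share at the children's level, so there are 3 primary shares of €44,000. Elio takes one such share (€44,000).
The children's combined portion (€88,000) is divided into 2 shares of €44,000: Alma takes €44,000; Chioma's €44,000 share passes to Chioma's issue.
Chioma's share (€44,000) passes entirely to Yannick.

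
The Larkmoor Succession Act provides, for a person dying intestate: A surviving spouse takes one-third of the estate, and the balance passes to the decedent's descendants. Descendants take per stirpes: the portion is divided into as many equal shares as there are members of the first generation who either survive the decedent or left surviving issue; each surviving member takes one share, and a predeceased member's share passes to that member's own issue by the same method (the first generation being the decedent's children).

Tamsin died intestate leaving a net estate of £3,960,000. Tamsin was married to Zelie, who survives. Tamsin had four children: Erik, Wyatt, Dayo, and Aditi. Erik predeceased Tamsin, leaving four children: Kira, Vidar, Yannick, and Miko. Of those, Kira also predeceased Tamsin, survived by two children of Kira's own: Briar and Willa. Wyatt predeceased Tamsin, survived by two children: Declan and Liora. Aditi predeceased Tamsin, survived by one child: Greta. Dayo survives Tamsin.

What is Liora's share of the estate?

Zelie takes one-third of £3,960,000 = £1,320,000. The remaining £2,640,000 passes to the descendants.
The descendants' portion (£2,640,000) is divided into 4 shares of £660,000: Dayo takes £660,000; Erik's £660,000 share passes to Erik's issue; Wyatt's £660,000 share passes to Wyatt's issue; Aditi's £660,000 share passes to Aditi's issue.
Erik's share (£660,000) is divided into 4 shares of £165,000: Vidar, Yannick, and Miko each take £165,000; Kira's £165,000 share passes to Kira's issue.
Kira's share (£165,000) is divided into 2 shares of £82,500: Briar and Willa each take £82,500.
Wyatt's share (£660,000) is divided into 2 shares of £330,000: Declan and Liora each take £330,000.
Aditi's share (£660,000) passes entirely to Greta.

Liora receives £330,000.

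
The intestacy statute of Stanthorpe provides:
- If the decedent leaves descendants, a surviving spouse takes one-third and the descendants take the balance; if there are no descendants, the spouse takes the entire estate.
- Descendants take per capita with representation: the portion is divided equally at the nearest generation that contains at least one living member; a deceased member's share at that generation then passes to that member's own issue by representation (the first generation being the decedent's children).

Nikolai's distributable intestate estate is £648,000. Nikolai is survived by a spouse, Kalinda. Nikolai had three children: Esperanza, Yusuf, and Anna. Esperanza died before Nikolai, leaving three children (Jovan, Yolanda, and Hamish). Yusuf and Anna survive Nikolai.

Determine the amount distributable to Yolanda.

Yolanda receives £48,000.

Kalinda takes one-third of £648,000 = £216,000. The remaining £432,000 passes to the descendants.
The descendants' portion (£432,000) is divided into 3 shares of £144,000: Yusuf and Anna each take £144,000; Esperanza's £144,000 share passes to Esperanza's issue.
Esperanza's share (£144,000) is divided into 3 shares of £48,000: Jovan, Yolanda, and Hamish each take £48,000.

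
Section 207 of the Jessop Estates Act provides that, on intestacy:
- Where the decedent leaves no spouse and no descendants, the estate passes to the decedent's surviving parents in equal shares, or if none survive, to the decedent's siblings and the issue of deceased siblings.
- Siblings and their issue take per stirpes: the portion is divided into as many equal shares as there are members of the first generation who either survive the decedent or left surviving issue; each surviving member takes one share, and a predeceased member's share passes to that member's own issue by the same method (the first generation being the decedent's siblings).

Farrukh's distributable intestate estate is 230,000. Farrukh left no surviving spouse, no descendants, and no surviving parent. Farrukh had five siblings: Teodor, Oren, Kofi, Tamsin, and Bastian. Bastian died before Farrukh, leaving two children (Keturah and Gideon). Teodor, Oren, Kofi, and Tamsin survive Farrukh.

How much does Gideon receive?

Gideon receives 23,000.

The entire 230,000 passes to the siblings and their issue.
That amount (230,000) is divided into 5 shares of 46,000: Teodor, Oren, Kofi, and Tamsin each take 46,000; Bastian's 46,000 share passes to Bastian's issue.
Bastian's share (46,000) is divided into 2 shares of 23,000: Keturah and Gideon each take 23,000.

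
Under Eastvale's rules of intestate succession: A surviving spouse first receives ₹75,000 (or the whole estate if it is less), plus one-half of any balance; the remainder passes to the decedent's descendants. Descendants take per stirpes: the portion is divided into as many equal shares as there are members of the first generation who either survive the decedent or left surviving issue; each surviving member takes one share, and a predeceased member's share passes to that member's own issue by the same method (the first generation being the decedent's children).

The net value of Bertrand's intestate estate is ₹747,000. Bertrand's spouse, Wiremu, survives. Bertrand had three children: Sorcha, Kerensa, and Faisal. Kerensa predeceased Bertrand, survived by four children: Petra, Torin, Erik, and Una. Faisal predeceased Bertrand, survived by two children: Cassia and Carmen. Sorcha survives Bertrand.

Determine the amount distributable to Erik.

Erik receives ₹28,000.

Wiremu first takes ₹75,000, leaving a balance of ₹672,000. Wiremu then takes one-half of the balance (₹336,000), for a total of ₹411,000. The remaining ₹336,000 passes to the descendants.
The descendants' portion (₹336,000) is divided into 3 shares of ₹112,000: Sorcha takes ₹112,000; Kerensa's ₹112,000 share passes to Kerensa's issue; Faisal's ₹112,000 share passes to Faisal's issue.
Kerensa's share (₹112,000) is divided into 4 shares of ₹28,000: Petra, Torin, Erik, and Una each take ₹28,000.
Faisal's share (₹112,000) is divided into 2 shares of ₹56,000: Cassia and Carmen each take ₹56,000.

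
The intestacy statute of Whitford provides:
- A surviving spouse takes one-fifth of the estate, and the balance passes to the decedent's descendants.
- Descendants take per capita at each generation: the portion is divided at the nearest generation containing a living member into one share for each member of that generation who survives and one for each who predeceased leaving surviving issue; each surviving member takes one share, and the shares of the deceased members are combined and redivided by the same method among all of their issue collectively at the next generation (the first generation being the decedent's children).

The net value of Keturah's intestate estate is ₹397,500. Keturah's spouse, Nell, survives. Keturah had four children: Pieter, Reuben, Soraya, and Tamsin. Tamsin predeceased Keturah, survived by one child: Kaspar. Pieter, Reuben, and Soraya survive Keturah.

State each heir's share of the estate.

Nell: ₹79,500; Pieter: ₹79,500; Reuben: ₹79,500; Soraya: ₹79,500; Kaspar: ₹79,500

Nell takes one-fifth of ₹397,500 = ₹79,500. The remaining ₹318,000 passes to the descendants.
The descendants' portion (₹318,000) is divided at the children's generation into 4 shares of ₹79,500. Pieter, Reuben, and Soraya each take ₹79,500. The remaining share for the deceased Tamsin (₹79,500) is carried to the next generation.
That pool (₹79,500) passes entirely to Kaspar, the sole taker at the grandchildren's generation.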